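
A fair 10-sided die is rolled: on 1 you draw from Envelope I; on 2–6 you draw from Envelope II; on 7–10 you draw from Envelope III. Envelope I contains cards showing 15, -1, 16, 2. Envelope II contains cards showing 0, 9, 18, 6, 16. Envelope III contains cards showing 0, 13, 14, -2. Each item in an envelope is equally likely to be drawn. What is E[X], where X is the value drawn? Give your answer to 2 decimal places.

8.20

E[X | Envelope I] = (15 − 1 + 16 + 2)/4 = 8
E[X | Envelope II] = (0 + 9 + 18 + 6 + 16)/5 = 49/5
E[X | Envelope III] = (0 + 13 + 14 − 2)/4 = 25/4
E[X] = (1/10)·8 + (1/2)·49/5 + (2/5)·25/4 = 41/5 ≈ 8.20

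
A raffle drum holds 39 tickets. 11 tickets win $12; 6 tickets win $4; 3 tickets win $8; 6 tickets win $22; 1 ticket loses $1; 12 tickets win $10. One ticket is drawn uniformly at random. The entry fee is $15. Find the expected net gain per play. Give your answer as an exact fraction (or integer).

-154/39 dollars

E[payout] = (11/39)·12 + (6/39)·4 + (3/39)·8 + (6/39)·22 + (1/39)·(-1) + (12/39)·10 = 431/39
Expected profit = 431/39 − 15 = -154/39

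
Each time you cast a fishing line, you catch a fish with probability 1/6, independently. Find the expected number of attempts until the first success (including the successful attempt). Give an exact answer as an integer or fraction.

For a geometric distribution, E[trials] = 1/p = 1/(1/6) = 6.

6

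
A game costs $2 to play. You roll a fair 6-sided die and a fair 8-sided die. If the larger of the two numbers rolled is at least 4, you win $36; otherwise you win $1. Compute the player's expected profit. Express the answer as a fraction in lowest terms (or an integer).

439/16 dollars

E[payout] = (3/16)·1 + (13/16)·36 = 471/16
Expected profit = 471/16 − 2 = 439/16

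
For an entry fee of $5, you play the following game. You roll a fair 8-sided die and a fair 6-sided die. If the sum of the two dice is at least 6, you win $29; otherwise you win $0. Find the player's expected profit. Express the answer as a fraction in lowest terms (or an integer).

E[payout] = (5/24)·0 + (19/24)·29 = 551/24
Expected profit = 551/24 − 5 = 431/24

431/24 dollars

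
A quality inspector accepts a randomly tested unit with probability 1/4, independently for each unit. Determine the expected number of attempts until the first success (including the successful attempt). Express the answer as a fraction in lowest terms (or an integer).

4

For a geometric distribution, E[trials] = 1/p = 1/(1/4) = 4.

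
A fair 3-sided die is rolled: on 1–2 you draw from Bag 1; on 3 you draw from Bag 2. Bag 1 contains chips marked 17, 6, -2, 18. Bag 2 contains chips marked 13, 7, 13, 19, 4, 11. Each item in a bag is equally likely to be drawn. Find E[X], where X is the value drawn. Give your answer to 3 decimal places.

10.222

E[X | Bag 1] = (17 + 6 − 2 + 18)/4 = 39/4
E[X | Bag 2] = (13 + 7 + 13 + 19 + 4 + 11)/6 = 67/6
E[X] = (2/3)·39/4 + (1/3)·67/6 = 92/9 ≈ 10.222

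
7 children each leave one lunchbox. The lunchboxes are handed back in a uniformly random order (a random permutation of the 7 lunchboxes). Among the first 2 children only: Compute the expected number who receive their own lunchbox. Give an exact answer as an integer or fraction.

Let Xᵢ = 1 if person i gets their own lunchbox. For each i, P(Xᵢ=1) = 1/7.
By linearity of expectation, E[X₁+…+X_2] = 2·(1/7) = 2/7.

2/7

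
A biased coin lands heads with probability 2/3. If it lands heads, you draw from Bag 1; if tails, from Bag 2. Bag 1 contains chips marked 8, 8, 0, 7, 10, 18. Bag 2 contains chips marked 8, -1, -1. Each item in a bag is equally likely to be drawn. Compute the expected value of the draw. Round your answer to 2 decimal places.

E[X | Bag 1] = (8 + 8 + 0 + 7 + 10 + 18)/6 = 17/2
E[X | Bag 2] = (8 − 1 − 1)/3 = 2
E[X] = (2/3)·17/2 + (1/3)·2 = 19/3 ≈ 6.33

6.33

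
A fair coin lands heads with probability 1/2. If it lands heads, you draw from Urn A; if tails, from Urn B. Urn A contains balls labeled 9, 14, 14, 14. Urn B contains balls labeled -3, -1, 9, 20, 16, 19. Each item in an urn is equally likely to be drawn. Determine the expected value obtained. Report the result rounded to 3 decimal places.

E[X | Urn A] = (9 + 14 + 14 + 14)/4 = 51/4
E[X | Urn B] = (-3 − 1 + 9 + 20 + 16 + 19)/6 = 10
E[X] = (1/2)·51/4 + (1/2)·10 = 91/8 ≈ 11.375

11.375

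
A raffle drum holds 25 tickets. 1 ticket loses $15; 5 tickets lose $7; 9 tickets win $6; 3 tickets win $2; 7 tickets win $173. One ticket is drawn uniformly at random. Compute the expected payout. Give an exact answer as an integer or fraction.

E[payout] = (1/25)·(-15) + (5/25)·(-7) + (9/25)·6 + (3/25)·2 + (7/25)·173 = 1221/25

1221/25 dollars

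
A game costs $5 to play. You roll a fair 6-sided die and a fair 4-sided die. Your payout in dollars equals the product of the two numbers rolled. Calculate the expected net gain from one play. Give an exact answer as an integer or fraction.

Distribution of the product of the two numbers rolled: 1 w.p. 1/24, 2 w.p. 1/12, 3 w.p. 1/12, 4 w.p. 1/8, 5 w.p. 1/24, 6 w.p. 1/8, …
E[payout] = (1/24)·1 + (1/12)·2 + (1/12)·3 + (1/8)·4 + (1/24)·5 + (1/8)·6 + (1/12)·8 + (1/24)·9 + (1/24)·10 + (1/8)·12 + (1/24)·15 + (1/24)·16 + (1/24)·18 + (1/24)·20 + (1/24)·24 = 35/4
Expected profit = 35/4 − 5 = 15/4

15/4 dollars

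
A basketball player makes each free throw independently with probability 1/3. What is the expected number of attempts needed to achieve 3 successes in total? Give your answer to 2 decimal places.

By linearity (sum of 3 independent geometric waits), E[trials] = 3/p = 3/(1/3) = 9.
≈ 9.00

9.00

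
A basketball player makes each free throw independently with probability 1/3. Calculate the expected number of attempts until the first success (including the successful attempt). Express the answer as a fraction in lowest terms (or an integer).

For a geometric distribution, E[trials] = 1/p = 1/(1/3) = 3.

3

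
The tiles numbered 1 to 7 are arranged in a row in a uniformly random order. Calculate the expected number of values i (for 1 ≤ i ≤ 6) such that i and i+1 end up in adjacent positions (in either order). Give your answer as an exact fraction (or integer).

12/7

For each i ∈ {1,…,6}, let Xᵢ = 1 if i and i+1 are adjacent. P(Xᵢ=1) = 2·(7−1)!/7! = 2/7.
By linearity, E[ΣXᵢ] = (6)·(2/7) = 12/7.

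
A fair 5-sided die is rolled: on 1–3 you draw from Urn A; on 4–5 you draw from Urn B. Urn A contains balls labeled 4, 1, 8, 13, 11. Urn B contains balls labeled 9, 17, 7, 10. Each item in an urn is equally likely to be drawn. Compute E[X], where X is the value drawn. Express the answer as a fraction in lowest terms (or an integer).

437/50

E[X | Urn A] = (4 + 1 + 8 + 13 + 11)/5 = 37/5
E[X | Urn B] = (9 + 17 + 7 + 10)/4 = 43/4
E[X] = (3/5)·37/5 + (2/5)·43/4 = 437/50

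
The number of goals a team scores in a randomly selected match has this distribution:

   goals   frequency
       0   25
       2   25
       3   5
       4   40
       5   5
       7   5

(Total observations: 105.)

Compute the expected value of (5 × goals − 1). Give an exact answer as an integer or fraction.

88/7

Total = 105, so P(goals=0) = 25/105, etc.
E[5x-1] = (5/21)·(-1) + (5/21)·9 + (1/21)·14 + (8/21)·19 + (1/21)·24 + (1/21)·34
     = 88/7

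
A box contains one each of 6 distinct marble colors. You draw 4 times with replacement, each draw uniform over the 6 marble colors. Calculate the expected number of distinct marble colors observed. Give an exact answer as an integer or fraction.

Let Xⱼ=1 if type j appears at least once. P(Xⱼ=1) = 1 − ((6−1)/6)^4 = 671/1296.
E[#distinct] = 6·671/1296 = 671/216.

671/216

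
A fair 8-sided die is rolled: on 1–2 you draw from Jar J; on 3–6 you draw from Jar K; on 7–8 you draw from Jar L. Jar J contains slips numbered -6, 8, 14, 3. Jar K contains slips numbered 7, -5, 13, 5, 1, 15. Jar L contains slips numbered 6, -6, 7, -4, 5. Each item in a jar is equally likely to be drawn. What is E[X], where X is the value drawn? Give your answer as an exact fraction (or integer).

367/80

E[X | Jar J] = (-6 + 8 + 14 + 3)/4 = 19/4
E[X | Jar K] = (7 − 5 + 13 + 5 + 1 + 15)/6 = 6
E[X | Jar L] = (6 − 6 + 7 − 4 + 5)/5 = 8/5
E[X] = (1/4)·19/4 + (1/2)·6 + (1/4)·8/5 = 367/80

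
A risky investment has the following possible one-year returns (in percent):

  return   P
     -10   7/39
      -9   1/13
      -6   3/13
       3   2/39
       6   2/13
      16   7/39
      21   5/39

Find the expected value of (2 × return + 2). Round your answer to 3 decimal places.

7.538

E[2x+2] = (7/39)·(-18) + (1/13)·(-16) + (3/13)·(-10) + (2/39)·8 + (2/13)·14 + (7/39)·34 + (5/39)·44
     = 98/13 ≈ 7.538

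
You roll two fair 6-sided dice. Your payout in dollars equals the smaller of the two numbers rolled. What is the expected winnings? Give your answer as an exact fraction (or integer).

91/36 dollars

Distribution of the smaller of the two numbers rolled: 1 w.p. 11/36, 2 w.p. 1/4, 3 w.p. 7/36, 4 w.p. 5/36, 5 w.p. 1/12, 6 w.p. 1/36
E[payout] = (11/36)·1 + (1/4)·2 + (7/36)·3 + (5/36)·4 + (1/12)·5 + (1/36)·6 = 91/36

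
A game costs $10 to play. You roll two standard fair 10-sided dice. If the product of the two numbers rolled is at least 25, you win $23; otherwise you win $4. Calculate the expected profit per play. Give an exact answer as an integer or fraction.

E[payout] = (13/25)·4 + (12/25)·23 = 328/25
Expected profit = 328/25 − 10 = 78/25

78/25 dollars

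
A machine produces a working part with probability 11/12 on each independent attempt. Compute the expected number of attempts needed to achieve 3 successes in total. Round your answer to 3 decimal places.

3.273

By linearity (sum of 3 independent geometric waits), E[trials] = 3/p = 3/(11/12) = 36/11.
≈ 3.273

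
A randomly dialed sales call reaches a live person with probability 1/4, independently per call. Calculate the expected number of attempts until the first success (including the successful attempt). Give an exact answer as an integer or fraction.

For a geometric distribution, E[trials] = 1/p = 1/(1/4) = 4.

4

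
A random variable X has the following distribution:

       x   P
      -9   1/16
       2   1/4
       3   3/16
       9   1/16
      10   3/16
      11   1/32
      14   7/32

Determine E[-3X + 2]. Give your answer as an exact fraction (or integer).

E[-3x+2] = (1/16)·29 + (1/4)·(-4) + (3/16)·(-7) + (1/16)·(-25) + (3/16)·(-28) + (1/32)·(-31) + (7/32)·(-40)
     = -545/32

-545/32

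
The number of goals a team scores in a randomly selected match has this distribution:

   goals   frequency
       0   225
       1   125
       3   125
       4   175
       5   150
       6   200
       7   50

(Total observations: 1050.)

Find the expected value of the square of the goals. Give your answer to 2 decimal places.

16.62

Total = 1050, so P(goals=0) = 225/1050, etc.
E[X²] = (3/14)·0 + (5/42)·1 + (5/42)·9 + (1/6)·16 + (1/7)·25 + (4/21)·36 + (1/21)·49
     = 349/21 ≈ 16.62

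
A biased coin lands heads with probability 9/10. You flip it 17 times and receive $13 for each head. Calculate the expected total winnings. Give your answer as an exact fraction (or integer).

E[#heads] = 17·9/10 = 153/10 (linearity over flips).
E[winnings] = 13·153/10 = 1989/10.

1989/10 dollars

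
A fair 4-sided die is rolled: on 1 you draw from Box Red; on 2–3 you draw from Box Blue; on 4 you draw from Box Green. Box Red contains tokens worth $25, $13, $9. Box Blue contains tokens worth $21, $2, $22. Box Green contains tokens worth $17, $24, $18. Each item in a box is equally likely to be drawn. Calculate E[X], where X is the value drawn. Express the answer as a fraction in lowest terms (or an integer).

49/3 dollars

E[X | Box Red] = (25 + 13 + 9)/3 = 47/3
E[X | Box Blue] = (21 + 2 + 22)/3 = 15
E[X | Box Green] = (17 + 24 + 18)/3 = 59/3
E[X] = (1/4)·47/3 + (1/2)·15 + (1/4)·59/3 = 49/3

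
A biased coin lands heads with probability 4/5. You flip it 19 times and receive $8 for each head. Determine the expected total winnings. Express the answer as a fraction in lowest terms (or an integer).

E[#heads] = 19·4/5 = 76/5 (linearity over flips).
E[winnings] = 8·76/5 = 608/5.

608/5 dollars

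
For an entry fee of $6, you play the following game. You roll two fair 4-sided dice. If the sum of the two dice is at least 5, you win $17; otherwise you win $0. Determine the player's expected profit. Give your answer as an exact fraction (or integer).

E[payout] = (3/8)·0 + (5/8)·17 = 85/8
Expected profit = 85/8 − 6 = 37/8

37/8 dollars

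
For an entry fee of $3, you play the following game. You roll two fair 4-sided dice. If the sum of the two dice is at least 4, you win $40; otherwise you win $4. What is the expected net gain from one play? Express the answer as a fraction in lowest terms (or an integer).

121/4 dollars

E[payout] = (3/16)·4 + (13/16)·40 = 133/4
Expected profit = 133/4 − 3 = 121/4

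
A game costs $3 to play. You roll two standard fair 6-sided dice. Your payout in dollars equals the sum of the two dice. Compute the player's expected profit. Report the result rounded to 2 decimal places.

$4.00

Distribution of the sum of the two dice: 2 w.p. 1/36, 3 w.p. 1/18, 4 w.p. 1/12, 5 w.p. 1/9, 6 w.p. 5/36, 7 w.p. 1/6, …
E[payout] = (1/36)·2 + (1/18)·3 + (1/12)·4 + (1/9)·5 + (5/36)·6 + (1/6)·7 + (5/36)·8 + (1/9)·9 + (1/12)·10 + (1/18)·11 + (1/36)·12 = 7
Expected profit = 7 − 3 = 4 ≈ $4.00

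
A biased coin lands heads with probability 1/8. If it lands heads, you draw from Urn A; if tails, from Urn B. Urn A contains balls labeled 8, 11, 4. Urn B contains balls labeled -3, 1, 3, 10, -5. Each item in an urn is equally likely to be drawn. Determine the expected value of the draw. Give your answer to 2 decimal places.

E[X | Urn A] = (8 + 11 + 4)/3 = 23/3
E[X | Urn B] = (-3 + 1 + 3 + 10 − 5)/5 = 6/5
E[X] = (1/8)·23/3 + (7/8)·6/5 = 241/120 ≈ 2.01

2.01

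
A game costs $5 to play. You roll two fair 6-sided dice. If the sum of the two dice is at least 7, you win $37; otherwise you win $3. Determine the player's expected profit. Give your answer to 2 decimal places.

$17.83

E[payout] = (5/12)·3 + (7/12)·37 = 137/6
Expected profit = 137/6 − 5 = 107/6 ≈ $17.83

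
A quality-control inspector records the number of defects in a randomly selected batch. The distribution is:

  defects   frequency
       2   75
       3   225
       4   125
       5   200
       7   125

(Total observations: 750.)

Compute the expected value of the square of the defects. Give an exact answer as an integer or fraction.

103/5

Total = 750, so P(defects=2) = 75/750, etc.
E[X²] = (1/10)·4 + (3/10)·9 + (1/6)·16 + (4/15)·25 + (1/6)·49
     = 103/5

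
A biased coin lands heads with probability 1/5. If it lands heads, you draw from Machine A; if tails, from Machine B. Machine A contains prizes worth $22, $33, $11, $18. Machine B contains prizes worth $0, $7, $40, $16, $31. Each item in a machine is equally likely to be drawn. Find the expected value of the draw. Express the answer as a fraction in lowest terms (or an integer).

481/25 dollars

E[X | Machine A] = (22 + 33 + 11 + 18)/4 = 21
E[X | Machine B] = (0 + 7 + 40 + 16 + 31)/5 = 94/5
E[X] = (1/5)·21 + (4/5)·94/5 = 481/25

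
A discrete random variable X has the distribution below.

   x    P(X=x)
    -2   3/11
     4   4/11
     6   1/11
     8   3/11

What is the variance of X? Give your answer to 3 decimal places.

E[X] = (3/11)·(-2) + (4/11)·4 + (1/11)·6 + (3/11)·8 = 40/11
E[X²] = (3/11)·4 + (4/11)·16 + (1/11)·36 + (3/11)·64 = 304/11
Var(X) = 304/11 − (40/11)² = 1744/121 ≈ 14.413

14.413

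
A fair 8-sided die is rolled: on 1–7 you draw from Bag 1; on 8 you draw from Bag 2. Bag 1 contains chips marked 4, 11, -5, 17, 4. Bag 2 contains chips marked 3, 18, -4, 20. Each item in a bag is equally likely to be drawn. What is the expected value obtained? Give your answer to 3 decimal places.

E[X | Bag 1] = (4 + 11 − 5 + 17 + 4)/5 = 31/5
E[X | Bag 2] = (3 + 18 − 4 + 20)/4 = 37/4
E[X] = (7/8)·31/5 + (1/8)·37/4 = 1053/160 ≈ 6.581

6.581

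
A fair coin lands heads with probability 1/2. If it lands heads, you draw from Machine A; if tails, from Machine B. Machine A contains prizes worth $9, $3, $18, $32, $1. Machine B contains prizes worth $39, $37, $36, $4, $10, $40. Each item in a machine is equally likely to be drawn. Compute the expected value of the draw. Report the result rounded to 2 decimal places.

$20.13

E[X | Machine A] = (9 + 3 + 18 + 32 + 1)/5 = 63/5
E[X | Machine B] = (39 + 37 + 36 + 4 + 10 + 40)/6 = 83/3
E[X] = (1/2)·63/5 + (1/2)·83/3 = 302/15 ≈ 20.13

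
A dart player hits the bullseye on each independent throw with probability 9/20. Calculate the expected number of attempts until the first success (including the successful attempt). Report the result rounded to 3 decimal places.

For a geometric distribution, E[trials] = 1/p = 1/(9/20) = 20/9.
≈ 2.222

2.222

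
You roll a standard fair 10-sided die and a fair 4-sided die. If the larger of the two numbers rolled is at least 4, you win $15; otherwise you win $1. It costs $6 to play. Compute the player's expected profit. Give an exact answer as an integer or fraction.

117/20 dollars

E[payout] = (9/40)·1 + (31/40)·15 = 237/20
Expected profit = 237/20 − 6 = 117/20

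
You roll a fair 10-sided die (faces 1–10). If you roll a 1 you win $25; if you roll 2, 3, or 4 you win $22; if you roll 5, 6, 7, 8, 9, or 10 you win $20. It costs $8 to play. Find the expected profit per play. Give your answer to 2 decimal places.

E[payout] = (3/5)·20 + (3/10)·22 + (1/10)·25 = 211/10
Expected profit = 211/10 − 8 = 131/10 ≈ $13.10

$13.10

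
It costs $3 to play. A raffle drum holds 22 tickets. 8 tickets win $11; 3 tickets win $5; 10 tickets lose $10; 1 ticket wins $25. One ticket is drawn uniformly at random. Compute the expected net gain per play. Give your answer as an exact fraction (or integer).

-19/11 dollars

E[payout] = (8/22)·11 + (3/22)·5 + (10/22)·(-10) + (1/22)·25 = 14/11
Expected profit = 14/11 − 3 = -19/11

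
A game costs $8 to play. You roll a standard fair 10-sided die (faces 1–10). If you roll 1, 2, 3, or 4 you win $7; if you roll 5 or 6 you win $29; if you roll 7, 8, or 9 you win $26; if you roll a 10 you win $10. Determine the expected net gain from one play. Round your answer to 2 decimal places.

E[payout] = (2/5)·7 + (1/10)·10 + (3/10)·26 + (1/5)·29 = 87/5
Expected profit = 87/5 − 8 = 47/5 ≈ $9.40

$9.40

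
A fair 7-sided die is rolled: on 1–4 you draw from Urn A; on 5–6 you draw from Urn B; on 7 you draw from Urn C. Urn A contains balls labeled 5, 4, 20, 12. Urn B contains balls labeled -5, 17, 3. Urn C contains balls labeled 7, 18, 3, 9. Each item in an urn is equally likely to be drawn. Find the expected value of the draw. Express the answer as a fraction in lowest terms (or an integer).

241/28

E[X | Urn A] = (5 + 4 + 20 + 12)/4 = 41/4
E[X | Urn B] = (-5 + 17 + 3)/3 = 5
E[X | Urn C] = (7 + 18 + 3 + 9)/4 = 37/4
E[X] = (4/7)·41/4 + (2/7)·5 + (1/7)·37/4 = 241/28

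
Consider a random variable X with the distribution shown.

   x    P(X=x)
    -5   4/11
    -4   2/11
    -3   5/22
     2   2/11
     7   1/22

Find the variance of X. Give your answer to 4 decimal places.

10.5207

E[X] = (4/11)·(-5) + (2/11)·(-4) + (5/22)·(-3) + (2/11)·2 + (1/22)·7 = -28/11
E[X²] = (4/11)·25 + (2/11)·16 + (5/22)·9 + (2/11)·4 + (1/22)·49 = 17
Var(X) = 17 − (-28/11)² = 1273/121 ≈ 10.5207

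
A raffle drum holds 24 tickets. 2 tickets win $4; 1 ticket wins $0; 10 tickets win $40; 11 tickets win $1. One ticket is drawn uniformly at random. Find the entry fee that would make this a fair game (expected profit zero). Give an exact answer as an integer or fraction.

E[payout] = (2/24)·4 + (1/24)·0 + (10/24)·40 + (11/24)·1 = 419/24
Fair fee = E[payout] = 419/24

419/24 dollars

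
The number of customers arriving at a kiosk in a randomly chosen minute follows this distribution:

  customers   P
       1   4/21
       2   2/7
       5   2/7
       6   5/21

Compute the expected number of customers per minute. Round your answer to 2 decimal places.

3.62

E[X] = (4/21)·1 + (2/7)·2 + (2/7)·5 + (5/21)·6
     = 76/21 ≈ 3.62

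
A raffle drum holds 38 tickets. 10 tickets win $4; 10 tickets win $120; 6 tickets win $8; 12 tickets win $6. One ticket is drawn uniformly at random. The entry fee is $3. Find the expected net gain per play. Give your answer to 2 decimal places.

$32.79

E[payout] = (10/38)·4 + (10/38)·120 + (6/38)·8 + (12/38)·6 = 680/19
Expected profit = 680/19 − 3 = 623/19 ≈ $32.79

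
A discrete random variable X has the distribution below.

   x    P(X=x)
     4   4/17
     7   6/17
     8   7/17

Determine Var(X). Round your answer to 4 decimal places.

E[X] = (4/17)·4 + (6/17)·7 + (7/17)·8 = 114/17
E[X²] = (4/17)·16 + (6/17)·49 + (7/17)·64 = 806/17
Var(X) = 806/17 − (114/17)² = 706/289 ≈ 2.4429

2.4429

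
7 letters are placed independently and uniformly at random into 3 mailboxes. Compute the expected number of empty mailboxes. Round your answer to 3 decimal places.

Let Xⱼ=1 if mailbox j is empty. P(Xⱼ=1) = ((3-1)/3)^7 = 128/2187.
By linearity, E[#empty] = 3·128/2187 = 128/729.
≈ 0.176

0.176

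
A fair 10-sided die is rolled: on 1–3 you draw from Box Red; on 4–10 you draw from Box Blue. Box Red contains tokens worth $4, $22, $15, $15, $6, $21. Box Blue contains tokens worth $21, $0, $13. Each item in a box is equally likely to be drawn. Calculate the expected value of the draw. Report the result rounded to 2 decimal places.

$12.08

E[X | Box Red] = (4 + 22 + 15 + 15 + 6 + 21)/6 = 83/6
E[X | Box Blue] = (21 + 0 + 13)/3 = 34/3
E[X] = (3/10)·83/6 + (7/10)·34/3 = 145/12 ≈ 12.08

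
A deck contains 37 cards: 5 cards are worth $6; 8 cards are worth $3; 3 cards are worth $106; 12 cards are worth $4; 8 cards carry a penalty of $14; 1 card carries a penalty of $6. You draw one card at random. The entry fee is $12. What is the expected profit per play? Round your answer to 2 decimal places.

-$3.84

E[payout] = (5/37)·6 + (8/37)·3 + (3/37)·106 + (12/37)·4 + (8/37)·(-14) + (1/37)·(-6) = 302/37
Expected profit = 302/37 − 12 = -142/37 ≈ -$3.84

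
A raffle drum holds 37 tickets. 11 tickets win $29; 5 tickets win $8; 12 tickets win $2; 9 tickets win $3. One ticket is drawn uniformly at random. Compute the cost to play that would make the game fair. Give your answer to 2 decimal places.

$11.08

E[payout] = (11/37)·29 + (5/37)·8 + (12/37)·2 + (9/37)·3 = 410/37
Fair fee = E[payout] = 410/37 ≈ $11.08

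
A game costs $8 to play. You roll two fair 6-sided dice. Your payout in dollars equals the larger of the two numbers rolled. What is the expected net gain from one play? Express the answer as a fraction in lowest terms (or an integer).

Distribution of the larger of the two numbers rolled: 1 w.p. 1/36, 2 w.p. 1/12, 3 w.p. 5/36, 4 w.p. 7/36, 5 w.p. 1/4, 6 w.p. 11/36
E[payout] = (1/36)·1 + (1/12)·2 + (5/36)·3 + (7/36)·4 + (1/4)·5 + (11/36)·6 = 161/36
Expected profit = 161/36 − 8 = -127/36

-127/36 dollars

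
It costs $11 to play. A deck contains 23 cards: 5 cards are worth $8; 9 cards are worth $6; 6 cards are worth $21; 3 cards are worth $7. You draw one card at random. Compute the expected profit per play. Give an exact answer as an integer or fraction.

E[payout] = (5/23)·8 + (9/23)·6 + (6/23)·21 + (3/23)·7 = 241/23
Expected profit = 241/23 − 11 = -12/23

-12/23 dollars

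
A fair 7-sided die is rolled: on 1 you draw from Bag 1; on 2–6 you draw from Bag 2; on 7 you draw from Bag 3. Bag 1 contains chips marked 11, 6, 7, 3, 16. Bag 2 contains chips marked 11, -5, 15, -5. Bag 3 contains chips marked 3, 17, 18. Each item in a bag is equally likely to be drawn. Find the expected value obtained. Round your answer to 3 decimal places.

E[X | Bag 1] = (11 + 6 + 7 + 3 + 16)/5 = 43/5
E[X | Bag 2] = (11 − 5 + 15 − 5)/4 = 4
E[X | Bag 3] = (3 + 17 + 18)/3 = 38/3
E[X] = (1/7)·43/5 + (5/7)·4 + (1/7)·38/3 = 619/105 ≈ 5.895

5.895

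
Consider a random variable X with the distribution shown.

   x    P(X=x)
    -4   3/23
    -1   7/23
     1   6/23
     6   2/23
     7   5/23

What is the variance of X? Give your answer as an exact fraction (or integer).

7538/529

E[X] = (3/23)·(-4) + (7/23)·(-1) + (6/23)·1 + (2/23)·6 + (5/23)·7 = 34/23
E[X²] = (3/23)·16 + (7/23)·1 + (6/23)·1 + (2/23)·36 + (5/23)·49 = 378/23
Var(X) = 378/23 − (34/23)² = 7538/529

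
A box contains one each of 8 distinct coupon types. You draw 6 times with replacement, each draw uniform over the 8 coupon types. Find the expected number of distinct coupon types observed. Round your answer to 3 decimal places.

4.410

Let Xⱼ=1 if type j appears at least once. P(Xⱼ=1) = 1 − ((8−1)/8)^6 = 144495/262144.
E[#distinct] = 8·144495/262144 = 144495/32768.
≈ 4.410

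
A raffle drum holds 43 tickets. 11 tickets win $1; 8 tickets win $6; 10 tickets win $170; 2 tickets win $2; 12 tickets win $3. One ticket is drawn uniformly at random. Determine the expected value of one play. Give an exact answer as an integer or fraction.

1799/43 dollars

E[payout] = (11/43)·1 + (8/43)·6 + (10/43)·170 + (2/43)·2 + (12/43)·3 = 1799/43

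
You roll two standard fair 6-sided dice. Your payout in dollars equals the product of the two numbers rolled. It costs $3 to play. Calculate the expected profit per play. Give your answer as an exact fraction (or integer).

Distribution of the product of the two numbers rolled: 1 w.p. 1/36, 2 w.p. 1/18, 3 w.p. 1/18, 4 w.p. 1/12, 5 w.p. 1/18, 6 w.p. 1/9, …
E[payout] = (1/36)·1 + (1/18)·2 + (1/18)·3 + (1/12)·4 + (1/18)·5 + (1/9)·6 + (1/18)·8 + (1/36)·9 + (1/18)·10 + (1/9)·12 + (1/18)·15 + (1/36)·16 + (1/18)·18 + (1/18)·20 + (1/18)·24 + (1/36)·25 + (1/18)·30 + (1/36)·36 = 49/4
Expected profit = 49/4 − 3 = 37/4

37/4 dollars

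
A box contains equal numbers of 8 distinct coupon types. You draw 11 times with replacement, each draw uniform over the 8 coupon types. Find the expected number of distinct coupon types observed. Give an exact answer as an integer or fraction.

6612607849/1073741824

Let Xⱼ=1 if type j appears at least once. P(Xⱼ=1) = 1 − ((8−1)/8)^11 = 6612607849/8589934592.
E[#distinct] = 8·6612607849/8589934592 = 6612607849/1073741824.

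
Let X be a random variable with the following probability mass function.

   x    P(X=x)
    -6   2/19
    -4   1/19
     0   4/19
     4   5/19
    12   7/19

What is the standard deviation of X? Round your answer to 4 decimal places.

E[X] = 88/19, E[X²] = 1176/19
Var(X) = E[X²] − (E[X])² = 1176/19 − 7744/361 = 14600/361
SD(X) = √(14600/361) ≈ 6.3595

6.3595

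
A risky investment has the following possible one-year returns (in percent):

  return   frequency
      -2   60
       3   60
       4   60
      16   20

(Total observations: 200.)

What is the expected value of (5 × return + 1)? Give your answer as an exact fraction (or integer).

33/2

Total = 200, so P(return=-2) = 60/200, etc.
E[5x+1] = (3/10)·(-9) + (3/10)·16 + (3/10)·21 + (1/10)·81
     = 33/2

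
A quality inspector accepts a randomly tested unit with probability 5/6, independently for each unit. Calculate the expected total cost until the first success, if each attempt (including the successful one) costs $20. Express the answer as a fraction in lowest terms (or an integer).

$24

E[#attempts] = 1/p = 6/5; E[cost] = 20·6/5 = 24.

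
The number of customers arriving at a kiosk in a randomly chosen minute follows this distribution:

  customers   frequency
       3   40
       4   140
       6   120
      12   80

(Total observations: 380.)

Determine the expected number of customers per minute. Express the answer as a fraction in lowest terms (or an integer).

Total = 380, so P(customers=3) = 40/380, etc.
E[X] = (2/19)·3 + (7/19)·4 + (6/19)·6 + (4/19)·12
     = 118/19

118/19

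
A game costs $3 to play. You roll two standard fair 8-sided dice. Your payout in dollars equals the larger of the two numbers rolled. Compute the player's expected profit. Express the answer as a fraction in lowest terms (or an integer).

45/16 dollars

Distribution of the larger of the two numbers rolled: 1 w.p. 1/64, 2 w.p. 3/64, 3 w.p. 5/64, 4 w.p. 7/64, 5 w.p. 9/64, 6 w.p. 11/64, …
E[payout] = (1/64)·1 + (3/64)·2 + (5/64)·3 + (7/64)·4 + (9/64)·5 + (11/64)·6 + (13/64)·7 + (15/64)·8 = 93/16
Expected profit = 93/16 − 3 = 45/16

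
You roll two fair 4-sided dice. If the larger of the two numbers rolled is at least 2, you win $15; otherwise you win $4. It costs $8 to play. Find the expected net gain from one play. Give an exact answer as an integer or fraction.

101/16 dollars

E[payout] = (1/16)·4 + (15/16)·15 = 229/16
Expected profit = 229/16 − 8 = 101/16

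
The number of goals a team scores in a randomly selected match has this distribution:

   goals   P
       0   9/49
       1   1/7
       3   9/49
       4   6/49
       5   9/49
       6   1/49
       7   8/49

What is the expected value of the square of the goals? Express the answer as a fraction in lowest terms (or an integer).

E[X²] = (9/49)·0 + (1/7)·1 + (9/49)·9 + (6/49)·16 + (9/49)·25 + (1/49)·36 + (8/49)·49
     = 837/49

837/49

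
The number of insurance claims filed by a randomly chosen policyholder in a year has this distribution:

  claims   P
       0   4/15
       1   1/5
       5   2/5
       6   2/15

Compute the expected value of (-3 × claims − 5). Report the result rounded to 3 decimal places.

E[-3x-5] = (4/15)·(-5) + (1/5)·(-8) + (2/5)·(-20) + (2/15)·(-23)
     = -14 ≈ -14.000

-14.000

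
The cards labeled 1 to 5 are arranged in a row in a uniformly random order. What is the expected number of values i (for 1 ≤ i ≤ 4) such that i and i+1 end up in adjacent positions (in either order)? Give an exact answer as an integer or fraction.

8/5

For each i ∈ {1,…,4}, let Xᵢ = 1 if i and i+1 are adjacent. P(Xᵢ=1) = 2·(5−1)!/5! = 2/5.
By linearity, E[ΣXᵢ] = (4)·(2/5) = 8/5.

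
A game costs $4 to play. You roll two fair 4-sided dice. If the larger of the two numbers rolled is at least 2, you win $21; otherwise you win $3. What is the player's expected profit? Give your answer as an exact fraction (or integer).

E[payout] = (1/16)·3 + (15/16)·21 = 159/8
Expected profit = 159/8 − 4 = 127/8

127/8 dollars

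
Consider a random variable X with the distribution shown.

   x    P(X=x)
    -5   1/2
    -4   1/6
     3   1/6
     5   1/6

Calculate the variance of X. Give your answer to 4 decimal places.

E[X] = (1/2)·(-5) + (1/6)·(-4) + (1/6)·3 + (1/6)·5 = -11/6
E[X²] = (1/2)·25 + (1/6)·16 + (1/6)·9 + (1/6)·25 = 125/6
Var(X) = 125/6 − (-11/6)² = 629/36 ≈ 17.4722

17.4722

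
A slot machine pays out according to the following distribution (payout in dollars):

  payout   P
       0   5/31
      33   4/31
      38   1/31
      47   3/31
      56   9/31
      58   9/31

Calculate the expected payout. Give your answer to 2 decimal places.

$43.13

E[X] = (5/31)·0 + (4/31)·33 + (1/31)·38 + (3/31)·47 + (9/31)·56 + (9/31)·58
     = 1337/31 ≈ 43.13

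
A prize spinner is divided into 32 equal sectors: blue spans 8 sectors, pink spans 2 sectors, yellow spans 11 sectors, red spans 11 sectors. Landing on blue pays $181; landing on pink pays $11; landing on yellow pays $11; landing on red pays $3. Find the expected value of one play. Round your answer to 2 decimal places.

E[payout] = (8/32)·181 + (2/32)·11 + (11/32)·11 + (11/32)·3 = 203/4
≈ $50.75

$50.75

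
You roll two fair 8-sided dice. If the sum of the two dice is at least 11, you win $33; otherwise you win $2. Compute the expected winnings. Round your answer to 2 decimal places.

E[payout] = (43/64)·2 + (21/64)·33 = 779/64
≈ $12.17

$12.17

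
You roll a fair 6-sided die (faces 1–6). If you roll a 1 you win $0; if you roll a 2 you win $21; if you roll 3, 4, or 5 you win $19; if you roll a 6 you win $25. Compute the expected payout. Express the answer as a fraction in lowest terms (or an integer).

E[payout] = (1/6)·0 + (1/2)·19 + (1/6)·21 + (1/6)·25 = 103/6

103/6 dollars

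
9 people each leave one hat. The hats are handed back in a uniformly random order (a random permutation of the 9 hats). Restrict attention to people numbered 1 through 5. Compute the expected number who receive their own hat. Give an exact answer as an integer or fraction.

5/9

Let Xᵢ = 1 if person i gets their own hat. For each i, P(Xᵢ=1) = 1/9.
By linearity of expectation, E[X₁+…+X_5] = 5·(1/9) = 5/9.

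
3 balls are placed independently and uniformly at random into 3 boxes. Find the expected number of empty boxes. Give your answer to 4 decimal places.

0.8889

Let Xⱼ=1 if box j is empty. P(Xⱼ=1) = ((3-1)/3)^3 = 8/27.
By linearity, E[#empty] = 3·8/27 = 8/9.
≈ 0.8889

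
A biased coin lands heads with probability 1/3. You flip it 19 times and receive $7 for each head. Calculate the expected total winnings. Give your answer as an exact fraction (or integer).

133/3 dollars

E[#heads] = 19·1/3 = 19/3 (linearity over flips).
E[winnings] = 7·19/3 = 133/3.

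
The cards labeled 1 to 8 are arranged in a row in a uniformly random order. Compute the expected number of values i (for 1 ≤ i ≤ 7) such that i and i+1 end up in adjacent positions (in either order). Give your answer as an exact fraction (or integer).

For each i ∈ {1,…,7}, let Xᵢ = 1 if i and i+1 are adjacent. P(Xᵢ=1) = 2·(8−1)!/8! = 2/8.
By linearity, E[ΣXᵢ] = (7)·(2/8) = 7/4.

7/4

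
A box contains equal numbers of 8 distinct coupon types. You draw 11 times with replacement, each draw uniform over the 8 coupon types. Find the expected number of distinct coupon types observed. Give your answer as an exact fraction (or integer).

Let Xⱼ=1 if type j appears at least once. P(Xⱼ=1) = 1 − ((8−1)/8)^11 = 6612607849/8589934592.
E[#distinct] = 8·6612607849/8589934592 = 6612607849/1073741824.

6612607849/1073741824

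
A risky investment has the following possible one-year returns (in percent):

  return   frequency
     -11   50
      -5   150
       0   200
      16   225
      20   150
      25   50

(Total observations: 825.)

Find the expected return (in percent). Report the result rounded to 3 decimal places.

7.939

Total = 825, so P(return=-11) = 50/825, etc.
E[X] = (2/33)·(-11) + (2/11)·(-5) + (8/33)·0 + (3/11)·16 + (2/11)·20 + (2/33)·25
     = 262/33 ≈ 7.939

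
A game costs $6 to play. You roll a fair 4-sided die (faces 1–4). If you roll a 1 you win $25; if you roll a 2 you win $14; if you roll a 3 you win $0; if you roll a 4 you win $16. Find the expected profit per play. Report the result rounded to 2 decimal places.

E[payout] = (1/4)·0 + (1/4)·14 + (1/4)·16 + (1/4)·25 = 55/4
Expected profit = 55/4 − 6 = 31/4 ≈ $7.75

$7.75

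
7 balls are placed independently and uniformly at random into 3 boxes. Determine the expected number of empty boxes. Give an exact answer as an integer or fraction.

128/729

Let Xⱼ=1 if box j is empty. P(Xⱼ=1) = ((3-1)/3)^7 = 128/2187.
By linearity, E[#empty] = 3·128/2187 = 128/729.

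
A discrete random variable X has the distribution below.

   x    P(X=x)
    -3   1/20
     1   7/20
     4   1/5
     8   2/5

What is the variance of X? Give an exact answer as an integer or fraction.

299/25

E[X] = (1/20)·(-3) + (7/20)·1 + (1/5)·4 + (2/5)·8 = 21/5
E[X²] = (1/20)·9 + (7/20)·1 + (1/5)·16 + (2/5)·64 = 148/5
Var(X) = 148/5 − (21/5)² = 299/25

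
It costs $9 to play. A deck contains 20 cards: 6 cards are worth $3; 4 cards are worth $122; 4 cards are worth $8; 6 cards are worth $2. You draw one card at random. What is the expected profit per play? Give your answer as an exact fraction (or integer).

37/2 dollars

E[payout] = (6/20)·3 + (4/20)·122 + (4/20)·8 + (6/20)·2 = 55/2
Expected profit = 55/2 − 9 = 37/2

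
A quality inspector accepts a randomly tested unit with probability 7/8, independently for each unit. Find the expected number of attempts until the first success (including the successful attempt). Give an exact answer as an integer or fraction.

8/7

For a geometric distribution, E[trials] = 1/p = 1/(7/8) = 8/7.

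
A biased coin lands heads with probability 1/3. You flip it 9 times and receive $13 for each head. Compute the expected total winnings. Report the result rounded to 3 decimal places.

E[#heads] = 9·1/3 = 3 (linearity over flips).
E[winnings] = 13·3 = 39.
≈ 39.000

$39.000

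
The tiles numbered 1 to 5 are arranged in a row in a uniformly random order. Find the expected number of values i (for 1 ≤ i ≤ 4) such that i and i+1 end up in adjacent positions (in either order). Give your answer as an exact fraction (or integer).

For each i ∈ {1,…,4}, let Xᵢ = 1 if i and i+1 are adjacent. P(Xᵢ=1) = 2·(5−1)!/5! = 2/5.
By linearity, E[ΣXᵢ] = (4)·(2/5) = 8/5.

8/5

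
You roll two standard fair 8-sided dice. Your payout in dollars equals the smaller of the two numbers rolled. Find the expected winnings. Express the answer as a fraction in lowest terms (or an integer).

Distribution of the smaller of the two numbers rolled: 1 w.p. 15/64, 2 w.p. 13/64, 3 w.p. 11/64, 4 w.p. 9/64, 5 w.p. 7/64, 6 w.p. 5/64, …
E[payout] = (15/64)·1 + (13/64)·2 + (11/64)·3 + (9/64)·4 + (7/64)·5 + (5/64)·6 + (3/64)·7 + (1/64)·8 = 51/16

51/16 dollars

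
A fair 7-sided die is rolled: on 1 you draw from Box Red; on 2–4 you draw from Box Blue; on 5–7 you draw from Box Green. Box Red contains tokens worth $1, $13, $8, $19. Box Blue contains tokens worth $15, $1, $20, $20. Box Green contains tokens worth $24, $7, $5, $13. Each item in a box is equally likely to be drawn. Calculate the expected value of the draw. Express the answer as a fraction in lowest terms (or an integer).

E[X | Box Red] = (1 + 13 + 8 + 19)/4 = 41/4
E[X | Box Blue] = (15 + 1 + 20 + 20)/4 = 14
E[X | Box Green] = (24 + 7 + 5 + 13)/4 = 49/4
E[X] = (1/7)·41/4 + (3/7)·14 + (3/7)·49/4 = 89/7

89/7 dollars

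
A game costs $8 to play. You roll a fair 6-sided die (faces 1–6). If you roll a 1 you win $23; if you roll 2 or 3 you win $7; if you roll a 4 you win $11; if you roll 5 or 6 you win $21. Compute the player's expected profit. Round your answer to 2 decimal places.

$7.00

E[payout] = (1/3)·7 + (1/6)·11 + (1/3)·21 + (1/6)·23 = 15
Expected profit = 15 − 8 = 7 ≈ $7.00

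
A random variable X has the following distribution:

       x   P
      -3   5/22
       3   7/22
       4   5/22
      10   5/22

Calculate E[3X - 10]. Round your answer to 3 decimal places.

0.364

E[3x-10] = (5/22)·(-19) + (7/22)·(-1) + (5/22)·2 + (5/22)·20
     = 4/11 ≈ 0.364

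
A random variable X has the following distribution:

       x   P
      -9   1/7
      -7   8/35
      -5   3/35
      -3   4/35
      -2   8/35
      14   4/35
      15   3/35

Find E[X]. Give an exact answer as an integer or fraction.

E[X] = (1/7)·(-9) + (8/35)·(-7) + (3/35)·(-5) + (4/35)·(-3) + (8/35)·(-2) + (4/35)·14 + (3/35)·15
     = -43/35

-43/35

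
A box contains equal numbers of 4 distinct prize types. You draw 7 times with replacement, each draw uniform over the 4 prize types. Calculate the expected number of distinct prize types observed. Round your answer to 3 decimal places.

Let Xⱼ=1 if type j appears at least once. P(Xⱼ=1) = 1 − ((4−1)/4)^7 = 14197/16384.
E[#distinct] = 4·14197/16384 = 14197/4096.
≈ 3.466

3.466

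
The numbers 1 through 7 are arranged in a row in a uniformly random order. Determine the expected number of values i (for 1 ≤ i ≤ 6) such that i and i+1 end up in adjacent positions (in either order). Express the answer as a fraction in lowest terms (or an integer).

12/7

For each i ∈ {1,…,6}, let Xᵢ = 1 if i and i+1 are adjacent. P(Xᵢ=1) = 2·(7−1)!/7! = 2/7.
By linearity, E[ΣXᵢ] = (6)·(2/7) = 12/7.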